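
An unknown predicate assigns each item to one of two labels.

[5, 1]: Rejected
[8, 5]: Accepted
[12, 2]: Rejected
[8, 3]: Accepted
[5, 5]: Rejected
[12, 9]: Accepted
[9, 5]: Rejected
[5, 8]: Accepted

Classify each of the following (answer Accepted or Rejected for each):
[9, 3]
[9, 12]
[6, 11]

The rule appears to be: sum is odd.
[9, 3] — 9+3 = 12, hence Rejected.
[9, 12] — 9+12 = 21, hence Accepted.
[6, 11] — 6+11 = 17, hence Accepted.

Rejected, Accepted, Accepted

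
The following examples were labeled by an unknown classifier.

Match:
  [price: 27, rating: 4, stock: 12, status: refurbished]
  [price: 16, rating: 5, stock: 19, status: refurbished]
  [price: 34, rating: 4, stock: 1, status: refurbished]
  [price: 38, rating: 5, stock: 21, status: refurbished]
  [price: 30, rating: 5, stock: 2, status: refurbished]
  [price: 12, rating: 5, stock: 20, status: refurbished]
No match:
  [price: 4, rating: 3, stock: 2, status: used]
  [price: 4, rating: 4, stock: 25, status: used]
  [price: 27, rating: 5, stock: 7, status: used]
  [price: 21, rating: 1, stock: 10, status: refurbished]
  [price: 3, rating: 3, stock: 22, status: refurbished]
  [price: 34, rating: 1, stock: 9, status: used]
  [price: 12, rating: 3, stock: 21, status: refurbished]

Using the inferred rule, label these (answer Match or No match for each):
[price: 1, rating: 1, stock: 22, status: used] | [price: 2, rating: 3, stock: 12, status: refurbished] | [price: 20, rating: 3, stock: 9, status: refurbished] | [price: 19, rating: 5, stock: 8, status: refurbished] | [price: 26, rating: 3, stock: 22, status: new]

No match, No match, No match, Match, No match

Every 'Match' example satisfies: status is refurbished AND rating ≥ 4. None of the 'No match' examples do.
[price: 1, rating: 1, stock: 22, status: used]: status is used, rating = 1 — fails this test, so No match. [price: 2, rating: 3, stock: 12, status: refurbished]: status is refurbished, rating = 3 — fails this test, so No match. [price: 20, rating: 3, stock: 9, status: refurbished]: status is refurbished, rating = 3 — fails this test, so No match. [price: 19, rating: 5, stock: 8, status: refurbished]: status is refurbished, rating = 5 — checks out, so Match. [price: 26, rating: 3, stock: 22, status: new]: status is new, rating = 3 — fails this test, so No match.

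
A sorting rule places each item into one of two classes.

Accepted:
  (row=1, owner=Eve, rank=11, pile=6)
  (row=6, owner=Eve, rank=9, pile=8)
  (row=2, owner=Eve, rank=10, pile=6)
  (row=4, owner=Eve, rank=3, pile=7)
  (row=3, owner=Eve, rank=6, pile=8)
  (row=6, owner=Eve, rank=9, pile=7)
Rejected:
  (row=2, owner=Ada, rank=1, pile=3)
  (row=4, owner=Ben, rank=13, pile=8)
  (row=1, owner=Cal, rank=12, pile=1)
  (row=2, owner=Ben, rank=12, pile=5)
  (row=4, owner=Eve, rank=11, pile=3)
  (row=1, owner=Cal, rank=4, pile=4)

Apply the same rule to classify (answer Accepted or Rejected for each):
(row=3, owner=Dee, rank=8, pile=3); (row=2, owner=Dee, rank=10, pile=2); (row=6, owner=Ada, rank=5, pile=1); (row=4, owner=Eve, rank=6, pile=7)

'Accepted' ⟺ owner is Eve AND pile ≥ 4.
(row=3, owner=Dee, rank=8, pile=3): owner is Dee, pile = 3, does not fit → Rejected. (row=2, owner=Dee, rank=10, pile=2): owner is Dee, pile = 2, does not fit → Rejected. (row=6, owner=Ada, rank=5, pile=1): owner is Ada, pile = 1, does not fit → Rejected. (row=4, owner=Eve, rank=6, pile=7): owner is Eve, pile = 7, matches → Accepted.

Rejected, Rejected, Rejected, Accepted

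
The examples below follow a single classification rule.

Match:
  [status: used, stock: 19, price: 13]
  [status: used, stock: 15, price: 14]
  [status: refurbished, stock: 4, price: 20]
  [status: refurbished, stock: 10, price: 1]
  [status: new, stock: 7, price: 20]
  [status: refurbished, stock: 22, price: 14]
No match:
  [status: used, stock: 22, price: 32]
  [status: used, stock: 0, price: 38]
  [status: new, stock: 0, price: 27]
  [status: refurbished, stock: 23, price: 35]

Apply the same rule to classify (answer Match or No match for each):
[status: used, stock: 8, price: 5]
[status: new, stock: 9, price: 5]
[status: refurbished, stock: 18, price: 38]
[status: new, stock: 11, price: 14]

Match, Match, No match, Match

The rule appears to be: price ≤ 20.
[status: used, stock: 8, price: 5]: price = 5, passes → Match. [status: new, stock: 9, price: 5]: price = 5, passes → Match. [status: refurbished, stock: 18, price: 38]: price = 38, does not satisfy this → No match. [status: new, stock: 11, price: 14]: price = 14, passes → Match.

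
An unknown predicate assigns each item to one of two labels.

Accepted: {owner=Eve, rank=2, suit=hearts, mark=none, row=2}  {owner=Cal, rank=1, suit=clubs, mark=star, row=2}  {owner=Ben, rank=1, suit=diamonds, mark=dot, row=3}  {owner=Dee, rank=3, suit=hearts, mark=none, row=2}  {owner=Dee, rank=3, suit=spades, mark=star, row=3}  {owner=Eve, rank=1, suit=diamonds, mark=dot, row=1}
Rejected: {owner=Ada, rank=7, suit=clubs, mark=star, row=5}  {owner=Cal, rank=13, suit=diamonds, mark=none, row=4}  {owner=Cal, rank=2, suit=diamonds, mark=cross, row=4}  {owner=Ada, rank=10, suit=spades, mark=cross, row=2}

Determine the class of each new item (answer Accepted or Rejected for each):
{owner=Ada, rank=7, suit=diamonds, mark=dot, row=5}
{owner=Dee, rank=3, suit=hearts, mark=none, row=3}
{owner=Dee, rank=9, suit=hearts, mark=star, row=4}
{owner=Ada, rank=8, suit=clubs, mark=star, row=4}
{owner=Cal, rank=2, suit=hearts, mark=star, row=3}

Rejected, Accepted, Rejected, Rejected, Accepted

The common property of the 'Accepted' items is: rank ≤ 3 AND row ≤ 3. No 'Rejected' item has it.
{owner=Ada, rank=7, suit=diamonds, mark=dot, row=5} — rank = 7, row = 5, hence Rejected.
{owner=Dee, rank=3, suit=hearts, mark=none, row=3} — rank = 3, row = 3, hence Accepted.
{owner=Dee, rank=9, suit=hearts, mark=star, row=4} — rank = 9, row = 4, hence Rejected.
{owner=Ada, rank=8, suit=clubs, mark=star, row=4} — rank = 8, row = 4, hence Rejected.
{owner=Cal, rank=2, suit=hearts, mark=star, row=3} — rank = 2, row = 3, hence Accepted.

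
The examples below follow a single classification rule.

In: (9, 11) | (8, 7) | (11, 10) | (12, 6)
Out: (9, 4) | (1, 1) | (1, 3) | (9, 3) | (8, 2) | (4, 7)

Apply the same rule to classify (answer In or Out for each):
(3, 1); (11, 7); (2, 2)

Out, In, Out

The simplest hypothesis consistent with all the labels is: sum ≥ 15.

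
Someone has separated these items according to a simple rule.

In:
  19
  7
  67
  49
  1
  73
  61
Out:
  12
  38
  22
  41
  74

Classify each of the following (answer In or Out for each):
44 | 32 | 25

The common property of the 'In' items is: ≡ 1 (mod 6). No 'Out' item has it.
44: 44 mod 6 = 2, doesn't match → Out.
32: 32 mod 6 = 2, doesn't match → Out.
25: 25 mod 6 = 1, has this property → In.

Out, Out, In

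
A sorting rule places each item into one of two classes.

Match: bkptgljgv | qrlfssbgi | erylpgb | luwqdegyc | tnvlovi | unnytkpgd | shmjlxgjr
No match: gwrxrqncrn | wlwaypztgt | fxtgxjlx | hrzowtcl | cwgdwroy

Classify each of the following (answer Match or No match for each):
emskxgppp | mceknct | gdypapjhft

The classifier is using: odd length.
emskxgppp: length 9 — matches, so Match.
mceknct: length 7 — matches, so Match.
gdypapjhft: length 10 — does not fit, so No match.

Match, Match, No match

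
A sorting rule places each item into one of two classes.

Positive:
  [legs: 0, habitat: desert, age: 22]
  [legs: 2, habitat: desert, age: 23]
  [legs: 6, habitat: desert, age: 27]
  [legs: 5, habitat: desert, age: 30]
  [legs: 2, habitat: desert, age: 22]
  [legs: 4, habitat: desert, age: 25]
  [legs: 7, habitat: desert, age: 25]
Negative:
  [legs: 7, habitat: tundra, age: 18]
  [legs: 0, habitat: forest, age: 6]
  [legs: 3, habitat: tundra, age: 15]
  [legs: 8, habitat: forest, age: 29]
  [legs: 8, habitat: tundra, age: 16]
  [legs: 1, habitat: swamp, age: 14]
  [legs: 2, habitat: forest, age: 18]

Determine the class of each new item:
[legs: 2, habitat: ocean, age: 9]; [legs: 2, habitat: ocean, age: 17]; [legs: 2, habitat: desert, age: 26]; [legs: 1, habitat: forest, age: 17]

'Positive' ⟺ habitat is desert.
[legs: 2, habitat: ocean, age: 9]: habitat is ocean — fails this test, so Negative.
[legs: 2, habitat: ocean, age: 17]: habitat is ocean — fails this test, so Negative.
[legs: 2, habitat: desert, age: 26]: habitat is desert — checks out, so Positive.
[legs: 1, habitat: forest, age: 17]: habitat is forest — fails this test, so Negative.

Negative, Negative, Positive, Negative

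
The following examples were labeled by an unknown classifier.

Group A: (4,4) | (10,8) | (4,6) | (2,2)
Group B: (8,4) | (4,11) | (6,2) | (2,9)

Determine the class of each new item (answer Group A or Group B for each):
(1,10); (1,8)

The simplest hypothesis consistent with all the labels is: |first − second| ≤ 2.
(1,10) → |1−10| = 9 → Group B. (1,8) → |1−8| = 7 → Group B.

Group B, Group B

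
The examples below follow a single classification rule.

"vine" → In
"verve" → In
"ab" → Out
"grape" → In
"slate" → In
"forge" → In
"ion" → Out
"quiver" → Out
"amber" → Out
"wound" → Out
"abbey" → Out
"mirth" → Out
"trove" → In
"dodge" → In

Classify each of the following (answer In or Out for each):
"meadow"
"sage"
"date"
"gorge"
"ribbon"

Rule: ends with 'e'. This holds for each 'In' example and fails for each 'Out' one.

Out, In, In, In, Out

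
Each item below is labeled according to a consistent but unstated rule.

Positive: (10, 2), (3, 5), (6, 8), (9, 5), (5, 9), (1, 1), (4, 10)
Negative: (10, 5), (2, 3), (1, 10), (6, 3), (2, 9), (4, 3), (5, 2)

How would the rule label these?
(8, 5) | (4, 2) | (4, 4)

Negative, Positive, Positive

A rule that fits every label: sum is even — true of each 'Positive' example, false of each 'Negative' one.
(8, 5): 8+5 = 13, does not satisfy this → Negative.
(4, 2): 4+2 = 6, matches → Positive.
(4, 4): 4+4 = 8, matches → Positive.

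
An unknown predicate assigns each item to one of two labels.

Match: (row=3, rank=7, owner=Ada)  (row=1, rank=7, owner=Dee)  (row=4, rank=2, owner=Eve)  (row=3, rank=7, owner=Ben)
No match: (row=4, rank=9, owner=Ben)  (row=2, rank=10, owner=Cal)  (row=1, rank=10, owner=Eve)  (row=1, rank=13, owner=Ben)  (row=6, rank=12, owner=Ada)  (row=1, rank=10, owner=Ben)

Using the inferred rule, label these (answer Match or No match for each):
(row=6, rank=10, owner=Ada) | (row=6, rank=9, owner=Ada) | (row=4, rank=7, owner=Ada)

No match, No match, Match

One predicate separates the groups cleanly: rank ≤ 7.
No match: (row=6, rank=10, owner=Ada), since rank = 10.
No match: (row=6, rank=9, owner=Ada), since rank = 9.
Match: (row=4, rank=7, owner=Ada), since rank = 7.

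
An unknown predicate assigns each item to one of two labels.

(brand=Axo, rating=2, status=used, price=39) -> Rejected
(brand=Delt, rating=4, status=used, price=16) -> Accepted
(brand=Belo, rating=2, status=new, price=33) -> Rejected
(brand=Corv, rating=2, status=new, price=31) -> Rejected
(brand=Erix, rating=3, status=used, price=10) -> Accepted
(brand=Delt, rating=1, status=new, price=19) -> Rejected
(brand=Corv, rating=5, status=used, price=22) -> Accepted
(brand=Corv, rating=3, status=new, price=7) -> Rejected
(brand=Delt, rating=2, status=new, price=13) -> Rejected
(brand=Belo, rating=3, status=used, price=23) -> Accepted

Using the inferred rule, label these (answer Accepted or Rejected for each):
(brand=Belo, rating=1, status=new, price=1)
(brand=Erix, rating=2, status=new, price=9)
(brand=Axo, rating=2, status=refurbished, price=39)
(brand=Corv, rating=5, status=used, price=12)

Rejected, Rejected, Rejected, Accepted

The classifier is using: status is used AND price ≤ 23.
(brand=Belo, rating=1, status=new, price=1): status is new, price = 1, does not satisfy this → Rejected.
(brand=Erix, rating=2, status=new, price=9): status is new, price = 9, does not satisfy this → Rejected.
(brand=Axo, rating=2, status=refurbished, price=39): status is refurbished, price = 39, does not satisfy this → Rejected.
(brand=Corv, rating=5, status=used, price=12): status is used, price = 12, qualifies → Accepted.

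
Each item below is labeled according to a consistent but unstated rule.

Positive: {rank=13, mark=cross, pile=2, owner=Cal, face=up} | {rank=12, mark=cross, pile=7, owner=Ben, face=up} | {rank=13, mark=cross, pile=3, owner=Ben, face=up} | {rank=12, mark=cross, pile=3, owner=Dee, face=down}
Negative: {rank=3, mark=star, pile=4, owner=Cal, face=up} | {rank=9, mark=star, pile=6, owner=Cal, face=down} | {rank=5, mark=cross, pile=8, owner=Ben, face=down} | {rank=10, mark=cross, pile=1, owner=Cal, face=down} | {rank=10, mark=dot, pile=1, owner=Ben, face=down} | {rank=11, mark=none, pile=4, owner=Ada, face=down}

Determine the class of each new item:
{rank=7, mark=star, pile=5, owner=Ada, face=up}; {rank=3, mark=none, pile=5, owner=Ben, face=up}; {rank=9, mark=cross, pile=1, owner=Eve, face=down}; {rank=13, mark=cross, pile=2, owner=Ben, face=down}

Negative, Negative, Negative, Positive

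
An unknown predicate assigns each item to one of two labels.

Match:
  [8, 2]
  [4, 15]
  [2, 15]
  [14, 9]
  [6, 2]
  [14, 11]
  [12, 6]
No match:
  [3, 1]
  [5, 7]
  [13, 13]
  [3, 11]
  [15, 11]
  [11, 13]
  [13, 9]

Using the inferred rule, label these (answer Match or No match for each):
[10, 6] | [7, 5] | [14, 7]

Match, No match, Match

The distinguishing property — first is even — holds for all the 'Match' cases and none of the 'No match' cases.
[10, 6]: first 10 — fits, so Match. [7, 5]: first 7 — doesn't match, so No match. [14, 7]: first 14 — fits, so Match.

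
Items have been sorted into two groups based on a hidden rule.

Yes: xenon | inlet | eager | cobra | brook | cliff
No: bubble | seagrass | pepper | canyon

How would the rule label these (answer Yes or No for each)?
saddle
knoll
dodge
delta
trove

No, Yes, Yes, Yes, Yes

All 'Yes' examples share one property — odd length — and every 'No' example lacks it.
saddle: length 6, does not pass → No. knoll: length 5, checks out → Yes. dodge: length 5, checks out → Yes. delta: length 5, checks out → Yes. trove: length 5, checks out → Yes.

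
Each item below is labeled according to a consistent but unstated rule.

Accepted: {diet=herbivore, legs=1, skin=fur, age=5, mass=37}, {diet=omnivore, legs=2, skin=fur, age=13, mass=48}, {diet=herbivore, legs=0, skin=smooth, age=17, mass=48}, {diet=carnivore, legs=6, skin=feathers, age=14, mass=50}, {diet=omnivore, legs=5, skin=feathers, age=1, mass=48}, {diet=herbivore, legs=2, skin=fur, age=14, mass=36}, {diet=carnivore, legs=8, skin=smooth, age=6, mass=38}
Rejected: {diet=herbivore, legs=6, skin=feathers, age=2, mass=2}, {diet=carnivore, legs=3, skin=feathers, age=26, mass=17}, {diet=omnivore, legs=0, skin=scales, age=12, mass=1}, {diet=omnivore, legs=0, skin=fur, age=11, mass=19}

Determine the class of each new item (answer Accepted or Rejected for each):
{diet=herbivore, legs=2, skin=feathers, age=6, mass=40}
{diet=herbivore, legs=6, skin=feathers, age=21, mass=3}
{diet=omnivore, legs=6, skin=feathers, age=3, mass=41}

Accepted, Rejected, Accepted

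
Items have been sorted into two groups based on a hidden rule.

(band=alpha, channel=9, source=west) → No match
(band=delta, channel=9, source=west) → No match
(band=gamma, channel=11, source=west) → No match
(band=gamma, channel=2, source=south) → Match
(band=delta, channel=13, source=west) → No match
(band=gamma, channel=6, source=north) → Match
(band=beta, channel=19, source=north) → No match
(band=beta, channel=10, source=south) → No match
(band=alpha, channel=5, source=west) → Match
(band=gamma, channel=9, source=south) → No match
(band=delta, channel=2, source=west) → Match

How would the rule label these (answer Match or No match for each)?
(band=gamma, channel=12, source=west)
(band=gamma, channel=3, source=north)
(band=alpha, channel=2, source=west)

'Match' ⟺ channel ≤ 6.
No match: (band=gamma, channel=12, source=west), since channel = 12.
Match: (band=gamma, channel=3, source=north), since channel = 3.
Match: (band=alpha, channel=2, source=west), since channel = 2.

No match, Match, Match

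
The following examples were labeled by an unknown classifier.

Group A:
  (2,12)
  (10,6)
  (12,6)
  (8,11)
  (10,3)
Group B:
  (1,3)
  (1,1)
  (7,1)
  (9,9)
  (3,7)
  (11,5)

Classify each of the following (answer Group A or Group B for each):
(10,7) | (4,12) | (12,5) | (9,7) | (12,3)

Group A, Group A, Group A, Group B, Group A

One predicate separates the groups cleanly: first is even.
(10,7): Group A (first 10). (4,12): Group A (first 4). (12,5): Group A (first 12). (9,7): Group B (first 9). (12,3): Group A (first 12).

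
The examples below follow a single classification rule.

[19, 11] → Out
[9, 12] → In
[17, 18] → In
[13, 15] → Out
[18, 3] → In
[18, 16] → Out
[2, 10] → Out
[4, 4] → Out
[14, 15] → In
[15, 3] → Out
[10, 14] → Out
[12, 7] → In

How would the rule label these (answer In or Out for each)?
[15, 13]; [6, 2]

Rule: sum is odd. This holds for each 'In' example and fails for each 'Out' one.
[15, 13]: 15+13 = 28 — doesn't qualify, so Out. [6, 2]: 6+2 = 8 — doesn't qualify, so Out.

Out, Out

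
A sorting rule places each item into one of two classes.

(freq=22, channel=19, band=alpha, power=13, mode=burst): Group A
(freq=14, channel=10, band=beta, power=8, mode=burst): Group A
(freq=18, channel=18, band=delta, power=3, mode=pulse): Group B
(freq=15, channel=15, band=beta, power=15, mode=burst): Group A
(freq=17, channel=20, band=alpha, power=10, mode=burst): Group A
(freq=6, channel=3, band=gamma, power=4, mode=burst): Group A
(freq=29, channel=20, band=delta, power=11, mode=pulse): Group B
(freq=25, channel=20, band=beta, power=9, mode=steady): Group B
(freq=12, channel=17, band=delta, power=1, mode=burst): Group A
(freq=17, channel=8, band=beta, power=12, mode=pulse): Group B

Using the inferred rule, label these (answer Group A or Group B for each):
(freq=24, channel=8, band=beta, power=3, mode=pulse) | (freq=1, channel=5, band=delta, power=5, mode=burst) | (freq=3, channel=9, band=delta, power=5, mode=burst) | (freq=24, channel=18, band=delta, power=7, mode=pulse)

The pattern is that an item is 'Group A' exactly when: mode is burst.
(freq=24, channel=8, band=beta, power=3, mode=pulse): mode is pulse — doesn't qualify, so Group B. (freq=1, channel=5, band=delta, power=5, mode=burst): mode is burst — has this property, so Group A. (freq=3, channel=9, band=delta, power=5, mode=burst): mode is burst — has this property, so Group A. (freq=24, channel=18, band=delta, power=7, mode=pulse): mode is pulse — doesn't qualify, so Group B.

Group B, Group A, Group A, Group B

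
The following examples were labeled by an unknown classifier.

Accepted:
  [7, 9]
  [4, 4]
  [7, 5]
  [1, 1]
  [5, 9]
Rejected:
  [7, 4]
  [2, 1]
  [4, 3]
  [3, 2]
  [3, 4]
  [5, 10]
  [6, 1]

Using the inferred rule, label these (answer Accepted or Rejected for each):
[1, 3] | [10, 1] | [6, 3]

A rule that fits every label: sum is even — true of each 'Accepted' example, false of each 'Rejected' one.
[1, 3] — 1+3 = 4, hence Accepted. [10, 1] — 10+1 = 11, hence Rejected. [6, 3] — 6+3 = 9, hence Rejected.

Accepted, Rejected, Rejected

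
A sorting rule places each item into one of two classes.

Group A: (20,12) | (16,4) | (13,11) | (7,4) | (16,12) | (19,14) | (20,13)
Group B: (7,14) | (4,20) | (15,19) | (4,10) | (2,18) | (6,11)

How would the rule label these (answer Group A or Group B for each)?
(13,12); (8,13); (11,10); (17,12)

The simplest hypothesis consistent with all the labels is: first > second.
Group A: (13,12), since 13 > 12.
Group B: (8,13), since 8 < 13.
Group A: (11,10), since 11 > 10.
Group A: (17,12), since 17 > 12.

Group A, Group B, Group A, Group A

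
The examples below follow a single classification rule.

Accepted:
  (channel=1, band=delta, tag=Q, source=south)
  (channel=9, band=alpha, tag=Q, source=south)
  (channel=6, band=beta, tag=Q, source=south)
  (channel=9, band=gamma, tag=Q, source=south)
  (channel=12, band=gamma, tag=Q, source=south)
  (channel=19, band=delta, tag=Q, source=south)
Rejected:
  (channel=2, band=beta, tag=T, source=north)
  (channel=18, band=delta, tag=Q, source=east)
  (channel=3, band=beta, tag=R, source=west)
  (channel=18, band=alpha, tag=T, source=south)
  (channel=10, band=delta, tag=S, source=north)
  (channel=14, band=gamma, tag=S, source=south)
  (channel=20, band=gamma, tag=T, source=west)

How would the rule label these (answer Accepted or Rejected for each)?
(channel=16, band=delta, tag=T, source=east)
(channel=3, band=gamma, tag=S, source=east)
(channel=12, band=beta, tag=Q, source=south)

All 'Accepted' examples share one property — source is south AND tag is Q — and every 'Rejected' example lacks it.
(channel=16, band=delta, tag=T, source=east) → source is east, tag is T → Rejected. (channel=3, band=gamma, tag=S, source=east) → source is east, tag is S → Rejected. (channel=12, band=beta, tag=Q, source=south) → source is south, tag is Q → Accepted.

Rejected, Rejected, Accepted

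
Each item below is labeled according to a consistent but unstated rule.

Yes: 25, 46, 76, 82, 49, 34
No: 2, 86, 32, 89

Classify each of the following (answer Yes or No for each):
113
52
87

The classifier is using: ≡ 1 (mod 3).
No: 113, since 113 mod 3 = 2. Yes: 52, since 52 mod 3 = 1. No: 87, since 87 mod 3 = 0.

No, Yes, No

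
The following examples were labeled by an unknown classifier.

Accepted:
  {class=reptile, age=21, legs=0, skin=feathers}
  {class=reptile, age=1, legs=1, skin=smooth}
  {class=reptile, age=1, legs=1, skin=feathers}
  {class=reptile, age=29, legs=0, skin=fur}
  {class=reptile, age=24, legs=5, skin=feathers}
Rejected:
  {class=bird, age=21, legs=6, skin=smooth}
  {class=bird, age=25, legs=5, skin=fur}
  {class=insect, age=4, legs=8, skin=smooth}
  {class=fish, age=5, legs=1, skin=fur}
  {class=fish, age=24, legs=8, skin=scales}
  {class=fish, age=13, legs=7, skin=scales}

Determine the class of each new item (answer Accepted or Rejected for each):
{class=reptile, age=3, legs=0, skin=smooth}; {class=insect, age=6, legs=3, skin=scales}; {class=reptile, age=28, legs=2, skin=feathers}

Accepted, Rejected, Accepted

All 'Accepted' examples share one property — class is reptile — and every 'Rejected' example lacks it.
{class=reptile, age=3, legs=0, skin=smooth} → class is reptile → Accepted. {class=insect, age=6, legs=3, skin=scales} → class is insect → Rejected. {class=reptile, age=28, legs=2, skin=feathers} → class is reptile → Accepted.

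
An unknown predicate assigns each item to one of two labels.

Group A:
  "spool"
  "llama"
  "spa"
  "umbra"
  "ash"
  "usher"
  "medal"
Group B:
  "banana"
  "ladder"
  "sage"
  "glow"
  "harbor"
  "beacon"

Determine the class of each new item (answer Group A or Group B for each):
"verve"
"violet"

Group A, Group B

The distinguishing property — odd length — holds for all the 'Group A' cases and none of the 'Group B' cases.
"verve" → length 5 → Group A. "violet" → length 6 → Group B.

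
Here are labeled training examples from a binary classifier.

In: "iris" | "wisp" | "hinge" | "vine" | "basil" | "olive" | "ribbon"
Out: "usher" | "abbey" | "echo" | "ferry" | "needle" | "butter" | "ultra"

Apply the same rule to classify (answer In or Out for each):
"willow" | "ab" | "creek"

A rule that fits every label: contains 'i' — true of each 'In' example, false of each 'Out' one.
"willow": In (has 'i').
"ab": Out (no 'i').
"creek": Out (no 'i').

In, Out, Out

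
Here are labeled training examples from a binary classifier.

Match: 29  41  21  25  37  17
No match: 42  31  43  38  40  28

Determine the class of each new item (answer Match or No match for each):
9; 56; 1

Match, No match, Match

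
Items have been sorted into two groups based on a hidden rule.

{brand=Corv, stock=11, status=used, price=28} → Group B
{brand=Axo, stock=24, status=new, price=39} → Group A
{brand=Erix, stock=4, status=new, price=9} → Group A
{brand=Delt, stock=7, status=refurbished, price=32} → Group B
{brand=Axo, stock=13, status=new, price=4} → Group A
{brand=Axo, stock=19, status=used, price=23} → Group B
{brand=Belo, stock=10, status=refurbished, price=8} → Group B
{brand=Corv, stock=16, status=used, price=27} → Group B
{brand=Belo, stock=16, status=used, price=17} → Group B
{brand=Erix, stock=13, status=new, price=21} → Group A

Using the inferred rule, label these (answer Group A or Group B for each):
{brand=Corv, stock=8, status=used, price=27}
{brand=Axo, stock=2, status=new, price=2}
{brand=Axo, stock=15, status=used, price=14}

Group B, Group A, Group B

Comparing the two groups points to one rule — status is new.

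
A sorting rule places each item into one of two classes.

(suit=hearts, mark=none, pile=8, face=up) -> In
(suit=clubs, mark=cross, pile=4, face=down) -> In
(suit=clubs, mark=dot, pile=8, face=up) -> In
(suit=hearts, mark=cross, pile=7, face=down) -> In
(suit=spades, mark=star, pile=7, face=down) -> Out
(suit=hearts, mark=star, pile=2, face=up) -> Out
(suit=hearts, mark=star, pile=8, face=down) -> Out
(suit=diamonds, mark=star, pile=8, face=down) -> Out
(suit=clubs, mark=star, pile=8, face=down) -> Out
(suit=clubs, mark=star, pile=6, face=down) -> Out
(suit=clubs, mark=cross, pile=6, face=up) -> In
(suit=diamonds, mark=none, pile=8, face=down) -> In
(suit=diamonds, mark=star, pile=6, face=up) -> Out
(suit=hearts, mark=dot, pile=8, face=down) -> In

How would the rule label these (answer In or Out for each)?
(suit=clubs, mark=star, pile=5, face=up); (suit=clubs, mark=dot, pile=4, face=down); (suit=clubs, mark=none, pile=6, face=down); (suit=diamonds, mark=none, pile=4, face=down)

Out, In, In, In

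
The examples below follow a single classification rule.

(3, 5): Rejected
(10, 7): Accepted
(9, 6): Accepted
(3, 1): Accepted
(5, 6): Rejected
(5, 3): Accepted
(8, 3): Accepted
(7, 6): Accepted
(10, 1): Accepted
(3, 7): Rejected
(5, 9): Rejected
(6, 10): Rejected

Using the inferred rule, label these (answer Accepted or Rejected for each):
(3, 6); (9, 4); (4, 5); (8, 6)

Rejected, Accepted, Rejected, Accepted

The classifier is using: first > second.
(3, 6) — 3 < 6, hence Rejected. (9, 4) — 9 > 4, hence Accepted. (4, 5) — 4 < 5, hence Rejected. (8, 6) — 8 > 6, hence Accepted.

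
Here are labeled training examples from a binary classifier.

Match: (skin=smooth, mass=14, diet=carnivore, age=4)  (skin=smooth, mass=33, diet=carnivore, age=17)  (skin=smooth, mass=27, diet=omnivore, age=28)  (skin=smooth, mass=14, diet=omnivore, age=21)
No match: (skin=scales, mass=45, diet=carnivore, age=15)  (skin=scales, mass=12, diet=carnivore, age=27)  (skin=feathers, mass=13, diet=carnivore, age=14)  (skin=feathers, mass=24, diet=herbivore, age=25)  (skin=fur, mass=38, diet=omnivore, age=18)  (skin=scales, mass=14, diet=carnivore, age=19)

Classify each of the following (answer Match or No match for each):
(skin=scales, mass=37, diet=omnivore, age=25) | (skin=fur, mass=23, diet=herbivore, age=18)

Looking at the examples, the only property every 'Match' case has and every 'No match' case lacks is: skin is smooth.
(skin=scales, mass=37, diet=omnivore, age=25): skin is scales — doesn't match, so No match.
(skin=fur, mass=23, diet=herbivore, age=18): skin is fur — doesn't match, so No match.

No match, No match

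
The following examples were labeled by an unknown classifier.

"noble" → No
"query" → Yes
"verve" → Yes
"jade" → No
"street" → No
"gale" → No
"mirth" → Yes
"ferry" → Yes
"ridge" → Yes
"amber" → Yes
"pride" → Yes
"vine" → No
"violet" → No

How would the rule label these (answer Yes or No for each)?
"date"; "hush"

The classifier is using: odd length AND contains 'r'.
"date": length 4, no 'r' — lacks this property, so No.
"hush": length 4, no 'r' — lacks this property, so No.

No, No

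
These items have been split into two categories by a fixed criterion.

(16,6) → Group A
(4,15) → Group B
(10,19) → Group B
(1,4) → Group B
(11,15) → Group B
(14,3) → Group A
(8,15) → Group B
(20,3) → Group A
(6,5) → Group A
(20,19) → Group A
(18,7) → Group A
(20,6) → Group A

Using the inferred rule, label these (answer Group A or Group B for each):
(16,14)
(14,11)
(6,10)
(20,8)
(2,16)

Group A, Group A, Group B, Group A, Group B

Rule: first > second. This holds for each 'Group A' example and fails for each 'Group B' one.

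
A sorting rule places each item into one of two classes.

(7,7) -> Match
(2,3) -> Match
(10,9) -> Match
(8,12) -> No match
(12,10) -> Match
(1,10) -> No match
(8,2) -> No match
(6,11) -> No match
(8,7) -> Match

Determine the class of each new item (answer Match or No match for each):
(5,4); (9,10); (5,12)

Match, Match, No match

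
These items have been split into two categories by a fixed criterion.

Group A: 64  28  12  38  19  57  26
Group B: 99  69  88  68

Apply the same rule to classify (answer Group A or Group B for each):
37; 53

Every 'Group A' example satisfies: at most 64. None of the 'Group B' examples do.
37 → 37 ≤ 64 → Group A. 53 → 53 ≤ 64 → Group A.

Group A, Group A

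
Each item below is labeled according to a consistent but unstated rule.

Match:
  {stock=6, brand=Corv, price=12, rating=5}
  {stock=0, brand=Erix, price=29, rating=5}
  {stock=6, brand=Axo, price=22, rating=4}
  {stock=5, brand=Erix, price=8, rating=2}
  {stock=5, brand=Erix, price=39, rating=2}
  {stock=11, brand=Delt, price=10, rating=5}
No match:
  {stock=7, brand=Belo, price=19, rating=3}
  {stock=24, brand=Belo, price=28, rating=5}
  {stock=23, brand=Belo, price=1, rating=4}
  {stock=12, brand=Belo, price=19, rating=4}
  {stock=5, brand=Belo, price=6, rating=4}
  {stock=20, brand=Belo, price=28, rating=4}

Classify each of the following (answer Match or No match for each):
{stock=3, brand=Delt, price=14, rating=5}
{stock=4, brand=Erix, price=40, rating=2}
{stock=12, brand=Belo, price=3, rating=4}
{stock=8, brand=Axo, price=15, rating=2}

Match, Match, No match, Match

Every 'Match' example satisfies: brand is not Belo. None of the 'No match' examples do.
Match: {stock=3, brand=Delt, price=14, rating=5}, since brand is Delt. Match: {stock=4, brand=Erix, price=40, rating=2}, since brand is Erix. No match: {stock=12, brand=Belo, price=3, rating=4}, since brand is Belo. Match: {stock=8, brand=Axo, price=15, rating=2}, since brand is Axo.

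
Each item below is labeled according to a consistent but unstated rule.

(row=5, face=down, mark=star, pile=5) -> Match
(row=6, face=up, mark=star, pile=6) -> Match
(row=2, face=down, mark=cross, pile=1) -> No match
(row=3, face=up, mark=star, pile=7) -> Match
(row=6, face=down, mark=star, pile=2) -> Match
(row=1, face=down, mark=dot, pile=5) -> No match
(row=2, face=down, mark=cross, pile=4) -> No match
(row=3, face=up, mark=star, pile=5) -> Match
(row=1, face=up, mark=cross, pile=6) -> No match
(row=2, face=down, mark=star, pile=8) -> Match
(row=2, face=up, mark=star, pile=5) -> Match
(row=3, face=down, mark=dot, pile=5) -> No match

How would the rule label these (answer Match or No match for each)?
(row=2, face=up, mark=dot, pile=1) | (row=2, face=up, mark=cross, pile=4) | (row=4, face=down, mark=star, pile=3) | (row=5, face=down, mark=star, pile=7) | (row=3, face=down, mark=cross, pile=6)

A rule that fits every label: mark is star — true of each 'Match' example, false of each 'No match' one.

No match, No match, Match, Match, No match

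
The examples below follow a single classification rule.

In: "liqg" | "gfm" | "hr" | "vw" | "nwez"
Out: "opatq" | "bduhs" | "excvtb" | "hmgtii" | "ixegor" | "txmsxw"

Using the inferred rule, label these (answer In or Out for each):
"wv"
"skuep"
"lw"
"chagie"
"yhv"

One predicate separates the groups cleanly: length ≤ 4.

In, Out, In, Out, In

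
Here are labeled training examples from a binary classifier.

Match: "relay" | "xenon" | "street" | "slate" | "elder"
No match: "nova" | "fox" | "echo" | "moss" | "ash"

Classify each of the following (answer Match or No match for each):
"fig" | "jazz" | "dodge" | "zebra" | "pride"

No match, No match, Match, Match, Match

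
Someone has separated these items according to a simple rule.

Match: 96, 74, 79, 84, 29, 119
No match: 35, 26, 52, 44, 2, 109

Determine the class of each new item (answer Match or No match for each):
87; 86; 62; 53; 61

Match, Match, No match, No match, No match

The classifier is using: digit sum ≥ 11.
87: digit sum 8+7 = 15 — passes, so Match. 86: digit sum 8+6 = 14 — passes, so Match. 62: digit sum 6+2 = 8 — doesn't qualify, so No match. 53: digit sum 5+3 = 8 — doesn't qualify, so No match. 61: digit sum 6+1 = 7 — doesn't qualify, so No match.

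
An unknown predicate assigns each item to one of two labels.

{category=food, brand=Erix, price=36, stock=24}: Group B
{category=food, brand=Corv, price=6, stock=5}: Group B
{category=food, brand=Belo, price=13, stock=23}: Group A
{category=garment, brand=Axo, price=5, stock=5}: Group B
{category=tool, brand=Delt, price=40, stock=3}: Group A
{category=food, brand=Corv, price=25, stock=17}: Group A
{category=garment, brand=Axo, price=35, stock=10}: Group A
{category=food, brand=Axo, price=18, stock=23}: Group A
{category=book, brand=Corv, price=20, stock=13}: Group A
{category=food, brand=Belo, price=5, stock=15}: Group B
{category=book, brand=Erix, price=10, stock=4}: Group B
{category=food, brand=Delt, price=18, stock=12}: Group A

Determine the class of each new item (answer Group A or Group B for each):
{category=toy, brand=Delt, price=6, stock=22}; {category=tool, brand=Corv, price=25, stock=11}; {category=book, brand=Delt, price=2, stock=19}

Group B, Group A, Group B

One predicate separates the groups cleanly: price ≥ 13 AND stock ≤ 23.
{category=toy, brand=Delt, price=6, stock=22} — price = 6, stock = 22, hence Group B.
{category=tool, brand=Corv, price=25, stock=11} — price = 25, stock = 11, hence Group A.
{category=book, brand=Delt, price=2, stock=19} — price = 2, stock = 19, hence Group B.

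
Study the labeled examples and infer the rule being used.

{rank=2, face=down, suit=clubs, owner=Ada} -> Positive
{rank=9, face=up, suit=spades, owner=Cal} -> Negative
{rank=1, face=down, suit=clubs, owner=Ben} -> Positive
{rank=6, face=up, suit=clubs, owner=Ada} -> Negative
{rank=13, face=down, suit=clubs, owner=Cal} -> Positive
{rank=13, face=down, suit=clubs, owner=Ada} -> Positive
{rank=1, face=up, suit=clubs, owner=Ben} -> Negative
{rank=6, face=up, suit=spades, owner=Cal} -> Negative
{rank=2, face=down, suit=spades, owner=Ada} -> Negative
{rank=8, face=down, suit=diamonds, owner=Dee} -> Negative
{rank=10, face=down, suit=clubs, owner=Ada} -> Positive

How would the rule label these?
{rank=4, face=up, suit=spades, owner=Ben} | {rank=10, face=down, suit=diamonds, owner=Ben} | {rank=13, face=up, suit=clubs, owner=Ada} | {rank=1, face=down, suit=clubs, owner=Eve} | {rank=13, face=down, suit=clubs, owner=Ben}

'Positive' ⟺ suit is clubs AND face is down.
{rank=4, face=up, suit=spades, owner=Ben}: suit is spades, face is up, does not pass → Negative. {rank=10, face=down, suit=diamonds, owner=Ben}: suit is diamonds, face is down, does not pass → Negative. {rank=13, face=up, suit=clubs, owner=Ada}: suit is clubs, face is up, does not pass → Negative. {rank=1, face=down, suit=clubs, owner=Eve}: suit is clubs, face is down, checks out → Positive. {rank=13, face=down, suit=clubs, owner=Ben}: suit is clubs, face is down, checks out → Positive.

Negative, Negative, Negative, Positive, Positive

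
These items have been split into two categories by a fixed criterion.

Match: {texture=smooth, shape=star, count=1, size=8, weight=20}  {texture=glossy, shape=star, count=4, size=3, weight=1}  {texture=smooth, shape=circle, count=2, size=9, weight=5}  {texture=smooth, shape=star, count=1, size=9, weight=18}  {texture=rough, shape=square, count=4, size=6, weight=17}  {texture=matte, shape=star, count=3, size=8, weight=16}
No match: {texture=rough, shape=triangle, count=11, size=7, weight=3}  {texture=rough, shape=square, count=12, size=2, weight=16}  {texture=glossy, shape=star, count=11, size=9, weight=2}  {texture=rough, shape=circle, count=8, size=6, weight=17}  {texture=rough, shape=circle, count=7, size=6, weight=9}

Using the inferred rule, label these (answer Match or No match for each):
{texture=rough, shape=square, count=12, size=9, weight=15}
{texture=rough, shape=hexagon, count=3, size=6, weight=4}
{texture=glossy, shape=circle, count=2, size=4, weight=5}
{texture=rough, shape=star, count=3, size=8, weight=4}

The pattern is that an item is 'Match' exactly when: count ≤ 4.

No match, Match, Match, Match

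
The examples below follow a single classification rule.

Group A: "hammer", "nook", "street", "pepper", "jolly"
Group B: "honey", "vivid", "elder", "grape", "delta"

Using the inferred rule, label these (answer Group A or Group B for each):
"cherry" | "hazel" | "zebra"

Group A, Group B, Group B

Rule: has a double letter. This holds for each 'Group A' example and fails for each 'Group B' one.
"cherry": 'rr' doubled, matches → Group A.
"hazel": no doubled letter, doesn't qualify → Group B.
"zebra": no doubled letter, doesn't qualify → Group B.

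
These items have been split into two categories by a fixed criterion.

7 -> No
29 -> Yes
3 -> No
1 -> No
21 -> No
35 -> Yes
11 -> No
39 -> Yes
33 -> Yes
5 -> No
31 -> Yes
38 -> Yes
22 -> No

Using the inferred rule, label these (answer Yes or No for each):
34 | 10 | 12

Yes, No, No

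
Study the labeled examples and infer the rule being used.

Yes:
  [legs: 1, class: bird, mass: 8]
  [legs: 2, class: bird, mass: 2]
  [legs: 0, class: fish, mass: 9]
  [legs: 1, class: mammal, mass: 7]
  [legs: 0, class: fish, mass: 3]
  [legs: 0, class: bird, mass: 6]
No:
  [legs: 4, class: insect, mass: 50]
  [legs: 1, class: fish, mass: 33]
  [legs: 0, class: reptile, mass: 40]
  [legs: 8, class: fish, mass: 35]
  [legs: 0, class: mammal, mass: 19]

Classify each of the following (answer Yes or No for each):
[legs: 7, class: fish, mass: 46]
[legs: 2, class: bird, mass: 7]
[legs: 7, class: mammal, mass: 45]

No, Yes, No

The rule appears to be: mass ≤ 9.
[legs: 7, class: fish, mass: 46] → mass = 46 → No.
[legs: 2, class: bird, mass: 7] → mass = 7 → Yes.
[legs: 7, class: mammal, mass: 45] → mass = 45 → No.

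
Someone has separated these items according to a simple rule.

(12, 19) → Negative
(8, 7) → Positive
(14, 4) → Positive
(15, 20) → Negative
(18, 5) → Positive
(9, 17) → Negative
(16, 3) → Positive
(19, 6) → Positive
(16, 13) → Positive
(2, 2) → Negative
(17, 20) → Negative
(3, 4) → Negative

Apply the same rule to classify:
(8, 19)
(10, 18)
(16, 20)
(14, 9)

Negative, Negative, Negative, Positive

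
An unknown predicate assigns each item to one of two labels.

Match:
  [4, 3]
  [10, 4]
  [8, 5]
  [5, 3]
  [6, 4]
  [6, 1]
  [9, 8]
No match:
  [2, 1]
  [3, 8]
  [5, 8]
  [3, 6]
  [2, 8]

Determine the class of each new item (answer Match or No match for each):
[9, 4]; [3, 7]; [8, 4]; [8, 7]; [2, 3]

One predicate separates the groups cleanly: first > second AND sum ≥ 7.
Match: [9, 4], since 9 > 4, 9+4 = 13. No match: [3, 7], since 3 < 7, 3+7 = 10. Match: [8, 4], since 8 > 4, 8+4 = 12. Match: [8, 7], since 8 > 7, 8+7 = 15. No match: [2, 3], since 2 < 3, 2+3 = 5.

Match, No match, Match, Match, No match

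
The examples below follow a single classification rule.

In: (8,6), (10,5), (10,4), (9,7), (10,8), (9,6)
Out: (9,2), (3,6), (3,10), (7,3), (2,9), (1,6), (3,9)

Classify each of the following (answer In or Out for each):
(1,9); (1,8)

Out, Out

The distinguishing property — sum ≥ 14 — holds for all the 'In' cases and none of the 'Out' cases.
(1,9): 1+9 = 10 — fails the rule, so Out. (1,8): 1+8 = 9 — fails the rule, so Out.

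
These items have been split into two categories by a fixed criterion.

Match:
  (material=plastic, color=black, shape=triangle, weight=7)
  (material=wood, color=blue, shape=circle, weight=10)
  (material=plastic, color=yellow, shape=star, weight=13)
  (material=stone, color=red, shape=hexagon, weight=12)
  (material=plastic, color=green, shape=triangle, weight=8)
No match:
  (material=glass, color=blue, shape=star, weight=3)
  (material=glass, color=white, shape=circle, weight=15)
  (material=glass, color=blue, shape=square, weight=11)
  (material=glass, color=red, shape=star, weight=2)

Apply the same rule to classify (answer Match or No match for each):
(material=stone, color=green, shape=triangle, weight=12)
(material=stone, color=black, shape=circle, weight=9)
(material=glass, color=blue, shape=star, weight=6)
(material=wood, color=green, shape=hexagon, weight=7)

The rule appears to be: material is not glass.
(material=stone, color=green, shape=triangle, weight=12): material is stone, has this property → Match.
(material=stone, color=black, shape=circle, weight=9): material is stone, has this property → Match.
(material=glass, color=blue, shape=star, weight=6): material is glass, does not pass → No match.
(material=wood, color=green, shape=hexagon, weight=7): material is wood, has this property → Match.

Match, Match, No match, Match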